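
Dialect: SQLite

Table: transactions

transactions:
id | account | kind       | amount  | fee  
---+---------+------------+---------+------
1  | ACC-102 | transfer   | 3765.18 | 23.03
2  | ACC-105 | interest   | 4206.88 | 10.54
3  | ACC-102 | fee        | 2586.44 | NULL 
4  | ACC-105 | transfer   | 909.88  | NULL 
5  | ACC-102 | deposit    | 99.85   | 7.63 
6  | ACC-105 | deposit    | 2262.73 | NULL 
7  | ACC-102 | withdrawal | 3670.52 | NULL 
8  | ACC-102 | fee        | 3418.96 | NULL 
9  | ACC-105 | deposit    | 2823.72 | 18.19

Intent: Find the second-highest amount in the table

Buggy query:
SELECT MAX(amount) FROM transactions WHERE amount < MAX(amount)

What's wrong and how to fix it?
Bug: MAX(amount) on the right of the comparison is an aggregate-in-WHERE error

Fix: Compute the overall MAX in a subquery, then take MAX of rows below it

Corrected query:
SELECT MAX(amount) FROM transactions WHERE amount < (SELECT MAX(amount) FROM transactions)

Result:
MAX(amount)
-----------
3765.18    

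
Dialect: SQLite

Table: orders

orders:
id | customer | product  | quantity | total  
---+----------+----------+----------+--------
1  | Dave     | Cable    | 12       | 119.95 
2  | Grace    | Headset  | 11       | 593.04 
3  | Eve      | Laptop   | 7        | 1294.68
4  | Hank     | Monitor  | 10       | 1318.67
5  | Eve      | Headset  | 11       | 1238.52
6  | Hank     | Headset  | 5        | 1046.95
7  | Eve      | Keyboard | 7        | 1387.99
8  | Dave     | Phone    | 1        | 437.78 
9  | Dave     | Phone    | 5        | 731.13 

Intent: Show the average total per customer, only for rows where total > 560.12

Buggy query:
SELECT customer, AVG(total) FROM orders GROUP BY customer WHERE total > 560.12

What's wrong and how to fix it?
Bug: Row-level WHERE must come before GROUP BY in the clause order

Fix: Move the WHERE clause before GROUP BY

Corrected query:
SELECT customer, AVG(total) FROM orders WHERE total > 560.12 GROUP BY customer

Result:
customer | AVG(total) 
---------+------------
Dave     | 731.13     
Eve      | 1307.063333
Grace    | 593.04     
Hank     | 1182.81    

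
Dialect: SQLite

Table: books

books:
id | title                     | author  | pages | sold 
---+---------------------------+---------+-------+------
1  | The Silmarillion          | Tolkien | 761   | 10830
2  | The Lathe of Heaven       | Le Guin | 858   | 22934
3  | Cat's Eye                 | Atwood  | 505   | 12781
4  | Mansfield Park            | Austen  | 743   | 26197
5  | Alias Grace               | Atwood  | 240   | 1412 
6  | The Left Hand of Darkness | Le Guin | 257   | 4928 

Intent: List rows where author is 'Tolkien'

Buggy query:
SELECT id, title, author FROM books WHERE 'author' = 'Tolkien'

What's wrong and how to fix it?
Bug: Single quotes denote string literals in SQL; the column name is being compared as a constant string

Fix: Remove the quotes around the column name (or use double quotes for an identifier)

Corrected query:
SELECT id, title, author FROM books WHERE author = 'Tolkien'

Result:
id | title            | author 
---+------------------+--------
1  | The Silmarillion | Tolkien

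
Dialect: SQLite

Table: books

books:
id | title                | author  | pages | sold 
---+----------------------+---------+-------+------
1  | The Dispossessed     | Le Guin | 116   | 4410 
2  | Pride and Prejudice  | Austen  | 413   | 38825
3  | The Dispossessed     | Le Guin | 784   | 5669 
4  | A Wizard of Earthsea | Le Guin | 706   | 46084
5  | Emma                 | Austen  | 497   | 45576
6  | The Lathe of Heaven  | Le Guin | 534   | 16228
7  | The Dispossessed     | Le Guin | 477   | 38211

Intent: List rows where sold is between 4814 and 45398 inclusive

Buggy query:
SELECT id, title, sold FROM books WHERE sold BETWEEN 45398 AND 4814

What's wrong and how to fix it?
Bug: The bounds are reversed; BETWEEN a AND b requires a <= b to match anything

Fix: Swap the bounds so the smaller value comes first

Corrected query:
SELECT id, title, sold FROM books WHERE sold BETWEEN 4814 AND 45398

Result:
id | title               | sold 
---+---------------------+------
2  | Pride and Prejudice | 38825
3  | The Dispossessed    | 5669 
6  | The Lathe of Heaven | 16228
7  | The Dispossessed    | 38211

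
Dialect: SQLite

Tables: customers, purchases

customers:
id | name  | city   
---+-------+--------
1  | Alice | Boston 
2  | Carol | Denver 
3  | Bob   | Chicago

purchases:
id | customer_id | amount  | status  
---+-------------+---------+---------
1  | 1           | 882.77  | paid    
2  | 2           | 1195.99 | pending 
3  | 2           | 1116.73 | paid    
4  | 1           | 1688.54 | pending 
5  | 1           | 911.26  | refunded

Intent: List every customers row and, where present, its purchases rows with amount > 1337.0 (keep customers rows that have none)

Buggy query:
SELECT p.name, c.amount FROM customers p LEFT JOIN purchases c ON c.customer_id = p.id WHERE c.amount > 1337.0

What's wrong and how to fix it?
Bug: A WHERE condition on the right-hand table after LEFT JOIN drops unmatched parents

Fix: Put 'c.amount > 1337.0' in the JOIN's ON clause instead of WHERE

Corrected query:
SELECT p.name, c.amount FROM customers p LEFT JOIN purchases c ON c.customer_id = p.id AND c.amount > 1337.0

Result:
name  | amount 
------+--------
Alice | 1688.54
Carol | NULL   
Bob   | NULL   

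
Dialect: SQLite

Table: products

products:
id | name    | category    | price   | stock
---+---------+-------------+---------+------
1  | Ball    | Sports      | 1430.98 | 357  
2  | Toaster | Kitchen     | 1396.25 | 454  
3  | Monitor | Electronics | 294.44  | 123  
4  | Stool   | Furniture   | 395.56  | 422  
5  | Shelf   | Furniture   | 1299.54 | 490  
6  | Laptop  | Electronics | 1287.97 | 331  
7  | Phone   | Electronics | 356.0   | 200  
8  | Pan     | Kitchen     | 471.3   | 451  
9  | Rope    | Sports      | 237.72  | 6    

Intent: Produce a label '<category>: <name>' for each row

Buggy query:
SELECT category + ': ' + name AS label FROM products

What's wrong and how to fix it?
Bug: SQLite uses || for string concatenation; + coerces text to numbers (yielding 0)

Fix: Replace + with || to concatenate text

Corrected query:
SELECT category || ': ' || name AS label FROM products

Result:
label               
--------------------
Sports: Ball        
Kitchen: Toaster    
Electronics: Monitor
Furniture: Stool    
Furniture: Shelf    
Electronics: Laptop 
Electronics: Phone  
Kitchen: Pan        
Sports: Rope        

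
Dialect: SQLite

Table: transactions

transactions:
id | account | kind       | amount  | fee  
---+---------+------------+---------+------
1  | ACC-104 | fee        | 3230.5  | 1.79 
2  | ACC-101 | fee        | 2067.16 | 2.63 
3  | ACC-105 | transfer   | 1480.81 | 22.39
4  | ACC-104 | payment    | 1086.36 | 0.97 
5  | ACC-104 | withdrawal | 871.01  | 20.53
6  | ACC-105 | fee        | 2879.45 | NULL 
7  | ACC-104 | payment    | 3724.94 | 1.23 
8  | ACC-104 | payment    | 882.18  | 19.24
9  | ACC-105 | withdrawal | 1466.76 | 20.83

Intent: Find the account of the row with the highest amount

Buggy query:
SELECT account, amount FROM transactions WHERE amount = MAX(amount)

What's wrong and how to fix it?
Bug: WHERE is evaluated per row; an aggregate over the whole table isn't defined there

Fix: Use a subquery: WHERE amount = (SELECT MAX(amount) FROM transactions)

Corrected query:
SELECT account, amount FROM transactions WHERE amount = (SELECT MAX(amount) FROM transactions)

Result:
account | amount 
--------+--------
ACC-104 | 3724.94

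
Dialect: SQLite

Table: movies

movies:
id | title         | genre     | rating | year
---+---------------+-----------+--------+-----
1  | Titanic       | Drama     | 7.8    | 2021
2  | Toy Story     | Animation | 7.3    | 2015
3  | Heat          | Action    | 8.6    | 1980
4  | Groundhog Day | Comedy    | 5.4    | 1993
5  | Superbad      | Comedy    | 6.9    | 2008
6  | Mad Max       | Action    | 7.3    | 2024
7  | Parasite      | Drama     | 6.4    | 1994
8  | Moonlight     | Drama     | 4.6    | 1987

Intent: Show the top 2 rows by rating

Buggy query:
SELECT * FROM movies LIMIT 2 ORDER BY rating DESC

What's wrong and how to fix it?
Bug: ORDER BY cannot follow LIMIT; LIMIT is the final clause

Fix: Sort with ORDER BY, then apply LIMIT

Corrected query:
SELECT * FROM movies ORDER BY rating DESC LIMIT 2

Result:
id | title   | genre  | rating | year
---+---------+--------+--------+-----
3  | Heat    | Action | 8.6    | 1980
1  | Titanic | Drama  | 7.8    | 2021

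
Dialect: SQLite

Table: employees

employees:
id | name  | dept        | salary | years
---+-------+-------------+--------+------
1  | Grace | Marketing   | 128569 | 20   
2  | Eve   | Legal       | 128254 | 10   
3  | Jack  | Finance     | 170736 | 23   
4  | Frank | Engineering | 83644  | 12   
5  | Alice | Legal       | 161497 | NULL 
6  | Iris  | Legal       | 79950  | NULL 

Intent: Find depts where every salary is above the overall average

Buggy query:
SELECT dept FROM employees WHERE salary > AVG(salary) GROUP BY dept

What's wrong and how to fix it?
Bug: WHERE evaluates per row before aggregation, so AVG() is unavailable

Fix: Compute the overall average in a scalar subquery and compare each group's MIN against it in HAVING

Corrected query:
SELECT dept FROM employees GROUP BY dept HAVING MIN(salary) > (SELECT AVG(salary) FROM employees)

Result:
dept     
---------
Finance  
Marketing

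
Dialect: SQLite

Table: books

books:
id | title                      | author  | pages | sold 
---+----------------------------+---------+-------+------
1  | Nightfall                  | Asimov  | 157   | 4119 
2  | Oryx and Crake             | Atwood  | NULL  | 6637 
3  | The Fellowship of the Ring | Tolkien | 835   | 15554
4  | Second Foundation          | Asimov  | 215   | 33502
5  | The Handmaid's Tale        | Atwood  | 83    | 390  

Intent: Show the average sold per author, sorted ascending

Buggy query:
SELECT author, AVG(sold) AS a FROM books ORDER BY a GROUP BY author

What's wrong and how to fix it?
Bug: ORDER BY appears before GROUP BY; SQL clause order requires GROUP BY first

Fix: Move ORDER BY to the end, after GROUP BY

Corrected query:
SELECT author, AVG(sold) AS a FROM books GROUP BY author ORDER BY a

Result:
author  | a      
--------+--------
Atwood  | 3513.5 
Tolkien | 15554  
Asimov  | 18810.5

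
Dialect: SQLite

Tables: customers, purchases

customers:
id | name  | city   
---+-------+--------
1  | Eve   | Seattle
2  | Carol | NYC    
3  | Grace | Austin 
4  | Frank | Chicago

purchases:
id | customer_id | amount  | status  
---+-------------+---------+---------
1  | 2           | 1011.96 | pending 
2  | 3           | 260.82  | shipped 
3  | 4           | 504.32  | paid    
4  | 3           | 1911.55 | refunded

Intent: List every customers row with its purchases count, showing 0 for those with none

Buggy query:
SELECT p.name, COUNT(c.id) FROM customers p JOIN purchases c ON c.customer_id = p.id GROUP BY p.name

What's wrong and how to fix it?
Bug: An inner join excludes parents with zero children

Fix: Switch to LEFT JOIN to retain unmatched parent rows

Corrected query:
SELECT p.name, COUNT(c.id) FROM customers p LEFT JOIN purchases c ON c.customer_id = p.id GROUP BY p.name

Result:
name  | COUNT(c.id)
------+------------
Carol | 1          
Eve   | 0          
Frank | 1          
Grace | 2          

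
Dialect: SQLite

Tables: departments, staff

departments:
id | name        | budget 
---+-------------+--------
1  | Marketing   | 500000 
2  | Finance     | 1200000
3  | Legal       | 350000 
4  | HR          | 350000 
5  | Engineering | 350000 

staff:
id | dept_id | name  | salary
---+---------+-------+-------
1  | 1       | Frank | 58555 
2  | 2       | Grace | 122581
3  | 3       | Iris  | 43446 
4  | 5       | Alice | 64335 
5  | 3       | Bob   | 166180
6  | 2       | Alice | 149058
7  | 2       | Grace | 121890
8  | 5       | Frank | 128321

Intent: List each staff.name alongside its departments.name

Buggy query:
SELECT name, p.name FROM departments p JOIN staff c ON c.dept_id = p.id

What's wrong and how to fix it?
Bug: 'name' exists in both joined tables, so the database can't tell which one is meant

Fix: Prefix ambiguous columns with the table alias

Corrected query:
SELECT c.name, p.name FROM departments p JOIN staff c ON c.dept_id = p.id

Result:
name  | name       
------+------------
Frank | Marketing  
Grace | Finance    
Iris  | Legal      
Alice | Engineering
Bob   | Legal      
Alice | Finance    
Grace | Finance    
Frank | Engineering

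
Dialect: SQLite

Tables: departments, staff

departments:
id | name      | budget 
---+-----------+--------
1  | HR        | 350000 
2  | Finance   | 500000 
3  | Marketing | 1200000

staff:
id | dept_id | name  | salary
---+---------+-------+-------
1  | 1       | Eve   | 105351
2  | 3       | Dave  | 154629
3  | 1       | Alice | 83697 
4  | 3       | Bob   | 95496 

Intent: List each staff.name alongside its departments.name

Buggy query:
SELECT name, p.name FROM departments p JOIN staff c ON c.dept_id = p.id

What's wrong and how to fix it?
Bug: Both tables have a 'name' column; the unqualified reference is ambiguous

Fix: Qualify the column with its table alias (c.name)

Corrected query:
SELECT c.name, p.name FROM departments p JOIN staff c ON c.dept_id = p.id

Result:
name  | name     
------+----------
Eve   | HR       
Dave  | Marketing
Alice | HR       
Bob   | Marketing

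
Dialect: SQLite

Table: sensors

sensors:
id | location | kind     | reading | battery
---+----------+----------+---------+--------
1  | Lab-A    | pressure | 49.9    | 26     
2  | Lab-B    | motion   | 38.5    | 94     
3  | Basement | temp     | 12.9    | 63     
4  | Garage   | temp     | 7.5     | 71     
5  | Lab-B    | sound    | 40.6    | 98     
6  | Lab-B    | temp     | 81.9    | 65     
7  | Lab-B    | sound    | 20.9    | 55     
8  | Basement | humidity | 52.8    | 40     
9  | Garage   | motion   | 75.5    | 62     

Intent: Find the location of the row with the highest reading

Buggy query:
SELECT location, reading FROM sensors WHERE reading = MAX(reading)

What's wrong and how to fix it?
Bug: MAX(reading) is an aggregate and cannot be used directly in WHERE

Fix: Use a subquery: WHERE reading = (SELECT MAX(reading) FROM sensors)

Corrected query:
SELECT location, reading FROM sensors WHERE reading = (SELECT MAX(reading) FROM sensors)

Result:
location | reading
---------+--------
Lab-B    | 81.9   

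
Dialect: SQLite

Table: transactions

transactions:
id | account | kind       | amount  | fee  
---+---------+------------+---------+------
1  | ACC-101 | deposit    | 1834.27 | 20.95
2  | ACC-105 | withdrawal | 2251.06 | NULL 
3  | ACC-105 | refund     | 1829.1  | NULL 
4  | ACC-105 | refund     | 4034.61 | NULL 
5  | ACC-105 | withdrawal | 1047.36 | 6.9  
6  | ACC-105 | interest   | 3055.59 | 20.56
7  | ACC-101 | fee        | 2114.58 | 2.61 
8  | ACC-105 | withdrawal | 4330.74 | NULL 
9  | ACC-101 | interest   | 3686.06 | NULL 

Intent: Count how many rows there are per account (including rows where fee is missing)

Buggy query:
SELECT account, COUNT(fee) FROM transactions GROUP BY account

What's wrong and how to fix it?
Bug: COUNT(column) counts non-NULL values only; rows with NULL fee aren't counted

Fix: Replace COUNT(fee) with COUNT(*)

Corrected query:
SELECT account, COUNT(*) FROM transactions GROUP BY account

Result:
account | COUNT(*)
--------+---------
ACC-101 | 3       
ACC-105 | 6       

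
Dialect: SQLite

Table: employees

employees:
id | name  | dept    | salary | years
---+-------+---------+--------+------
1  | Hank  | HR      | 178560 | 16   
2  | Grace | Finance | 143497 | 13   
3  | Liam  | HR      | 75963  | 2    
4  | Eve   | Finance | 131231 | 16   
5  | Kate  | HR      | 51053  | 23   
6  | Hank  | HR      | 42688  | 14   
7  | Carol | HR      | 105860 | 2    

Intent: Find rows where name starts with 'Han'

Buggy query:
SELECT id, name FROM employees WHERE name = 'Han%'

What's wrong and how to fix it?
Bug: '=' compares the literal string including the % character; pattern matching needs LIKE

Fix: Replace '=' with LIKE so 'Han%' is treated as a pattern

Corrected query:
SELECT id, name FROM employees WHERE name LIKE 'Han%'

Result:
id | name
---+-----
1  | Hank
6  | Hank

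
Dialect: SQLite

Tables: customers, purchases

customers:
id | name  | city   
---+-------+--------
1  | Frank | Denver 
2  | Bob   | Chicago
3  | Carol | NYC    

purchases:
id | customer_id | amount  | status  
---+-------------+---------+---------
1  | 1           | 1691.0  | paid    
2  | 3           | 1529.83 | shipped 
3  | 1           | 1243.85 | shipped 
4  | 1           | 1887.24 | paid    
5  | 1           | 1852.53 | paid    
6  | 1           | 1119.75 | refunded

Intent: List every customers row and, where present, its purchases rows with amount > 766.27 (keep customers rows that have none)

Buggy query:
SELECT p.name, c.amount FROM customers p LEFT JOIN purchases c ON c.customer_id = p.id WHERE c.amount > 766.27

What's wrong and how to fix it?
Bug: Filtering c.amount in WHERE discards the NULL rows produced by LEFT JOIN, turning it into an inner join

Fix: Move the right-table condition into the ON clause so unmatched parents are kept

Corrected query:
SELECT p.name, c.amount FROM customers p LEFT JOIN purchases c ON c.customer_id = p.id AND c.amount > 766.27

Result:
name  | amount 
------+--------
Frank | 1119.75
Frank | 1243.85
Frank | 1691   
Frank | 1852.53
Frank | 1887.24
Bob   | NULL   
Carol | 1529.83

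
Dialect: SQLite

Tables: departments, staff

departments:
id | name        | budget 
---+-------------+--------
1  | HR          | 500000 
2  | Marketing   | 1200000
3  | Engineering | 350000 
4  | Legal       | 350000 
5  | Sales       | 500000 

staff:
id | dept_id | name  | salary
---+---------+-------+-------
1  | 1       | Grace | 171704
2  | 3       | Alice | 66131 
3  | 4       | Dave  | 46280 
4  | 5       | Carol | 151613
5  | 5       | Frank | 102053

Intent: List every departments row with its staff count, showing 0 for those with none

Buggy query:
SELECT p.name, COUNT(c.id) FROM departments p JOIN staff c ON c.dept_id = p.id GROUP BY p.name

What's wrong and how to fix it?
Bug: INNER JOIN drops departments rows that have no matching staff rows

Fix: Use LEFT JOIN so parents without children still appear (COUNT(c.id) gives 0)

Corrected query:
SELECT p.name, COUNT(c.id) FROM departments p LEFT JOIN staff c ON c.dept_id = p.id GROUP BY p.name

Result:
name        | COUNT(c.id)
------------+------------
Engineering | 1          
HR          | 1          
Legal       | 1          
Marketing   | 0          
Sales       | 2          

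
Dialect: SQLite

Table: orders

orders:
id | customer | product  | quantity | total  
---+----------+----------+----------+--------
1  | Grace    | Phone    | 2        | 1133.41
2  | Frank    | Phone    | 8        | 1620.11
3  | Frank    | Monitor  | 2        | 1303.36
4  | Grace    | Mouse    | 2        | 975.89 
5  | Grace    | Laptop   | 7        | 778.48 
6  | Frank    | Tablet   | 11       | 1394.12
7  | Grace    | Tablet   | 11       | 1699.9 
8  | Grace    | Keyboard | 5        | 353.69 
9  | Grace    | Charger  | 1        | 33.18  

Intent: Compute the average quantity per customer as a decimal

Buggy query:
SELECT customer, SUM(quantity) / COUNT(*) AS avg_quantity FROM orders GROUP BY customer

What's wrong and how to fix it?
Bug: Both operands are integers, so '/' performs integer division and truncates

Fix: Cast one side to REAL so the division keeps the fractional part

Corrected query:
SELECT customer, SUM(quantity) * 1.0 / COUNT(*) AS avg_quantity FROM orders GROUP BY customer

Result:
customer | avg_quantity
---------+-------------
Frank    | 7           
Grace    | 4.666667    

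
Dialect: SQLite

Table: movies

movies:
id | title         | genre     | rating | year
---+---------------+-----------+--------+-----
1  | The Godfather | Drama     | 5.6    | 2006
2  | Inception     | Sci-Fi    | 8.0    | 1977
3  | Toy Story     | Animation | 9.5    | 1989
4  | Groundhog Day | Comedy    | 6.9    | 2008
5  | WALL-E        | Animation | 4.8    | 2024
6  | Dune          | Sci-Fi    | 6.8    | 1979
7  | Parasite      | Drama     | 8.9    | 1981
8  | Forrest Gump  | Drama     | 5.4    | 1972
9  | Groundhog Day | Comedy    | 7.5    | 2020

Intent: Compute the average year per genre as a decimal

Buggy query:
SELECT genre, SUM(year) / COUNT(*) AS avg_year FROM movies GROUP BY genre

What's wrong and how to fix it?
Bug: Both operands are integers, so '/' performs integer division and truncates

Fix: Cast one side to REAL so the division keeps the fractional part

Corrected query:
SELECT genre, SUM(year) * 1.0 / COUNT(*) AS avg_year FROM movies GROUP BY genre

Result:
genre     | avg_year   
----------+------------
Animation | 2006.5     
Comedy    | 2014       
Drama     | 1986.333333
Sci-Fi    | 1978       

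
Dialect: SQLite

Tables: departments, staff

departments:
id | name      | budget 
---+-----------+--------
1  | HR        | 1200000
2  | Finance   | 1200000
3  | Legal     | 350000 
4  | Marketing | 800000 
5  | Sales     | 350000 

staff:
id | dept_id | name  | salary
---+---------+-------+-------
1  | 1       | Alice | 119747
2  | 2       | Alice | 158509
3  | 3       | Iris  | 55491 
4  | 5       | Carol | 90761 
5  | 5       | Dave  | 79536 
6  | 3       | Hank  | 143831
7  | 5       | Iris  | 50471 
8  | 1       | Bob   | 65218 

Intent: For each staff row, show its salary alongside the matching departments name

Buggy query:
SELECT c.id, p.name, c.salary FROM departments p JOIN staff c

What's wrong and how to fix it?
Bug: Missing join condition: each staff row is matched to all departments rows instead of just its own

Fix: Specify the join condition linking the foreign key to the parent id

Corrected query:
SELECT c.id, p.name, c.salary FROM departments p JOIN staff c ON c.dept_id = p.id

Result:
id | name    | salary
---+---------+-------
1  | HR      | 119747
2  | Finance | 158509
3  | Legal   | 55491 
4  | Sales   | 90761 
5  | Sales   | 79536 
6  | Legal   | 143831
7  | Sales   | 50471 
8  | HR      | 65218 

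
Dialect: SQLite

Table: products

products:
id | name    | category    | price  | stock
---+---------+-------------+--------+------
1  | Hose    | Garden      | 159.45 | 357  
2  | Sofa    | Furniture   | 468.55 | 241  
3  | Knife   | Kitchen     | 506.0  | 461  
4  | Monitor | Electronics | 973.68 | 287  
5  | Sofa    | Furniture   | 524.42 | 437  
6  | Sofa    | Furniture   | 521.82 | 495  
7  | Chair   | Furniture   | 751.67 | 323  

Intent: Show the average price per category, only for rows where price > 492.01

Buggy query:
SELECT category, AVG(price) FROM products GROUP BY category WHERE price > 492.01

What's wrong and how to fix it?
Bug: Row-level WHERE must come before GROUP BY in the clause order

Fix: Place WHERE between FROM and GROUP BY

Corrected query:
SELECT category, AVG(price) FROM products WHERE price > 492.01 GROUP BY category

Result:
category    | AVG(price)
------------+-----------
Electronics | 973.68    
Furniture   | 599.303333
Kitchen     | 506       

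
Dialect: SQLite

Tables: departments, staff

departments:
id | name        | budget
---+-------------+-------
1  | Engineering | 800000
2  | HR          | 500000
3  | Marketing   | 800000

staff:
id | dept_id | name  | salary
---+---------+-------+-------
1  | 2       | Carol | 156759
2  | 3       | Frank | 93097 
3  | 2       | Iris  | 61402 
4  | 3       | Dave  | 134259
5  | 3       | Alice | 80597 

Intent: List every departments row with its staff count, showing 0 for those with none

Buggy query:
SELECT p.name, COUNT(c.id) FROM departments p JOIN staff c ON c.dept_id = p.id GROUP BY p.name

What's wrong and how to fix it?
Bug: INNER JOIN drops departments rows that have no matching staff rows

Fix: Switch to LEFT JOIN to retain unmatched parent rows

Corrected query:
SELECT p.name, COUNT(c.id) FROM departments p LEFT JOIN staff c ON c.dept_id = p.id GROUP BY p.name

Result:
name        | COUNT(c.id)
------------+------------
Engineering | 0          
HR          | 2          
Marketing   | 3          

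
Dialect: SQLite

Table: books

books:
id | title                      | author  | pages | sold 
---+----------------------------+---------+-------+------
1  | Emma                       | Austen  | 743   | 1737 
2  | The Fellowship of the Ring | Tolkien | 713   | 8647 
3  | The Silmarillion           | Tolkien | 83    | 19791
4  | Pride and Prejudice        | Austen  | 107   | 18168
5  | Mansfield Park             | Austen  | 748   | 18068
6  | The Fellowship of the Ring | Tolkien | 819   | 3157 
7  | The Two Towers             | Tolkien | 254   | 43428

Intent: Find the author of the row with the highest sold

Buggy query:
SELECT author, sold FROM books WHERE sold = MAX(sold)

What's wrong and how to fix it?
Bug: WHERE is evaluated per row; an aggregate over the whole table isn't defined there

Fix: Wrap MAX in a scalar subquery so WHERE compares against a single value

Corrected query:
SELECT author, sold FROM books WHERE sold = (SELECT MAX(sold) FROM books)

Result:
author  | sold 
--------+------
Tolkien | 43428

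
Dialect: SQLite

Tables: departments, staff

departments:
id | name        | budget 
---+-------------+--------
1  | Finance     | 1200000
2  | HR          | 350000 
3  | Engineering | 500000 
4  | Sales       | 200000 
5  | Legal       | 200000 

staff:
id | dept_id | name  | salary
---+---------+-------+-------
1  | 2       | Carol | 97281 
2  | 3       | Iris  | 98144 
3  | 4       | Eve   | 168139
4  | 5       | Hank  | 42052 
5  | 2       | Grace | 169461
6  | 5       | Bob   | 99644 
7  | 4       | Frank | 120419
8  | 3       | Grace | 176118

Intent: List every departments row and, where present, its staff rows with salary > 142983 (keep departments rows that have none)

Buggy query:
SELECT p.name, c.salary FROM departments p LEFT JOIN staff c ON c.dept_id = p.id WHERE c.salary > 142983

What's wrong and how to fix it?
Bug: A WHERE condition on the right-hand table after LEFT JOIN drops unmatched parents

Fix: Put 'c.salary > 142983' in the JOIN's ON clause instead of WHERE

Corrected query:
SELECT p.name, c.salary FROM departments p LEFT JOIN staff c ON c.dept_id = p.id AND c.salary > 142983

Result:
name        | salary
------------+-------
Finance     | NULL  
HR          | 169461
Engineering | 176118
Sales       | 168139
Legal       | NULL  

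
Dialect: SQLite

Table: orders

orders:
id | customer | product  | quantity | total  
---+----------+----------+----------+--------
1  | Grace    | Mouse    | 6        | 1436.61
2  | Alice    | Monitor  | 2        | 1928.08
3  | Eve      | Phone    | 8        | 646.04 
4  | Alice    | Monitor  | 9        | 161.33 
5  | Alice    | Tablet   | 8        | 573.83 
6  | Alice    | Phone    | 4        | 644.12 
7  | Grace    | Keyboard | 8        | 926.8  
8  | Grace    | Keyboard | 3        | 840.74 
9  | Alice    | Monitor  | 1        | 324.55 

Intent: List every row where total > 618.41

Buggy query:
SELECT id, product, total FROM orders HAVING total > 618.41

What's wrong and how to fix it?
Bug: This is a non-aggregate query (no GROUP BY, no aggregates), so in SQLite the HAVING clause is invalid here; a row-level condition belongs in WHERE

Fix: Replace HAVING with WHERE since the condition applies to individual rows

Corrected query:
SELECT id, product, total FROM orders WHERE total > 618.41

Result:
id | product  | total  
---+----------+--------
1  | Mouse    | 1436.61
2  | Monitor  | 1928.08
3  | Phone    | 646.04 
6  | Phone    | 644.12 
7  | Keyboard | 926.8  
8  | Keyboard | 840.74 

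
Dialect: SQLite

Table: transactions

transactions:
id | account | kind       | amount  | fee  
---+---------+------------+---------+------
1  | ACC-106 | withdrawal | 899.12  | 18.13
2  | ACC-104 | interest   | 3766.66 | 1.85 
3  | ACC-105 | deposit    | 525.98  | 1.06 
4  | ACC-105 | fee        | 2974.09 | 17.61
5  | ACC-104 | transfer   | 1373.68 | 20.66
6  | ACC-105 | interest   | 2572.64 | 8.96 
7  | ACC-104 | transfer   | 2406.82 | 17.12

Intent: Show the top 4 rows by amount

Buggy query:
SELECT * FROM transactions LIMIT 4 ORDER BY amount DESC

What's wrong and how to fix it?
Bug: LIMIT must come after ORDER BY

Fix: Sort with ORDER BY, then apply LIMIT

Corrected query:
SELECT * FROM transactions ORDER BY amount DESC LIMIT 4

Result:
id | account | kind     | amount  | fee  
---+---------+----------+---------+------
2  | ACC-104 | interest | 3766.66 | 1.85 
4  | ACC-105 | fee      | 2974.09 | 17.61
6  | ACC-105 | interest | 2572.64 | 8.96 
7  | ACC-104 | transfer | 2406.82 | 17.12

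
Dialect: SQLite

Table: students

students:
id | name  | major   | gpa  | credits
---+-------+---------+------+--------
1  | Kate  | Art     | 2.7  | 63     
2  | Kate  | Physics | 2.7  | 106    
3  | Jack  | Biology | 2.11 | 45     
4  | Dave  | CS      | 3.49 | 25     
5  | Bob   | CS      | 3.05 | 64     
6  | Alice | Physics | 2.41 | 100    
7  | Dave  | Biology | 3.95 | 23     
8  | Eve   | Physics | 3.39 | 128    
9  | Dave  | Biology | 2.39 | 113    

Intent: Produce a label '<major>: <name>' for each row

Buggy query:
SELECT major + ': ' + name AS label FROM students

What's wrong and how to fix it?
Bug: SQLite uses || for string concatenation; + coerces text to numbers (yielding 0)

Fix: Replace + with || to concatenate text

Corrected query:
SELECT major || ': ' || name AS label FROM students

Result:
label         
--------------
Art: Kate     
Physics: Kate 
Biology: Jack 
CS: Dave      
CS: Bob       
Physics: Alice
Biology: Dave 
Physics: Eve  
Biology: Dave 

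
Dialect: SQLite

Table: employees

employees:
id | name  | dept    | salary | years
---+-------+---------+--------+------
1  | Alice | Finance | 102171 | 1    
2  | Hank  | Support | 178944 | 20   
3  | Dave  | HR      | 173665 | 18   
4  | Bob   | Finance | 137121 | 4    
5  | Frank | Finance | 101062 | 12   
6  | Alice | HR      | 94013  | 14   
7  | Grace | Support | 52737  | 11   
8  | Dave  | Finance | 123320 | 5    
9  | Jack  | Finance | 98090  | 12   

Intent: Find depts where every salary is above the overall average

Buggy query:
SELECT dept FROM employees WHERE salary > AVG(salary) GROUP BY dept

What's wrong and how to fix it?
Bug: WHERE evaluates per row before aggregation, so AVG() is unavailable

Fix: Compute the overall average in a scalar subquery and compare each group's MIN against it in HAVING

Corrected query:
SELECT dept FROM employees GROUP BY dept HAVING MIN(salary) > (SELECT AVG(salary) FROM employees)

Result:
(no rows)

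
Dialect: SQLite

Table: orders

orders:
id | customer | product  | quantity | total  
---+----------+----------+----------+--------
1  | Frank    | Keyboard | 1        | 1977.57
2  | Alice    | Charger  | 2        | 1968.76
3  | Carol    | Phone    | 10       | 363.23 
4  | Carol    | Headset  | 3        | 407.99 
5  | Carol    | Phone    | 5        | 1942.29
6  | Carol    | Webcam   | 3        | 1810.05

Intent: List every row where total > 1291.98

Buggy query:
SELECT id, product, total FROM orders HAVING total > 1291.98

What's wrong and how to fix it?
Bug: This is a non-aggregate query (no GROUP BY, no aggregates), so in SQLite the HAVING clause is invalid here; a row-level condition belongs in WHERE

Fix: Use WHERE for row-level filtering

Corrected query:
SELECT id, product, total FROM orders WHERE total > 1291.98

Result:
id | product  | total  
---+----------+--------
1  | Keyboard | 1977.57
2  | Charger  | 1968.76
5  | Phone    | 1942.29
6  | Webcam   | 1810.05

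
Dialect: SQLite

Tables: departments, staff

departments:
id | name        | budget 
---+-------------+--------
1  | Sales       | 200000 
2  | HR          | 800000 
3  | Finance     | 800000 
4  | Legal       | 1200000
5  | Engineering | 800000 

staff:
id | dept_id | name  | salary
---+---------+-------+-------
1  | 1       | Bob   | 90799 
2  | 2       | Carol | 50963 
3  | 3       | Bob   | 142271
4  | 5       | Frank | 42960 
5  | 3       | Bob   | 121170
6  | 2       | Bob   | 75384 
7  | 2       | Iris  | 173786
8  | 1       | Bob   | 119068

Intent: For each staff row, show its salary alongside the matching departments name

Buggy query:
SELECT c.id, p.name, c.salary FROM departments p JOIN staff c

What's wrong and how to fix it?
Bug: Missing join condition: each staff row is matched to all departments rows instead of just its own

Fix: Add ON c.dept_id = p.id to the JOIN

Corrected query:
SELECT c.id, p.name, c.salary FROM departments p JOIN staff c ON c.dept_id = p.id

Result:
id | name        | salary
---+-------------+-------
1  | Sales       | 90799 
2  | HR          | 50963 
3  | Finance     | 142271
4  | Engineering | 42960 
5  | Finance     | 121170
6  | HR          | 75384 
7  | HR          | 173786
8  | Sales       | 119068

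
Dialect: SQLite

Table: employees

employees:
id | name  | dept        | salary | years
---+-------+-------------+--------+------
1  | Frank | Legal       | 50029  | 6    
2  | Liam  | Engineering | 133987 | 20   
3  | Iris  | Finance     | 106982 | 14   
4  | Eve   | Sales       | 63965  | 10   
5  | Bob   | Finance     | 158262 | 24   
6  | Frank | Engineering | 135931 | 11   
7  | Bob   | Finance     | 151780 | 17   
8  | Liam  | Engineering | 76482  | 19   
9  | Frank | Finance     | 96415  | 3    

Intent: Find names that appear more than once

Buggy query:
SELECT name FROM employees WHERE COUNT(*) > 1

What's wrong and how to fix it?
Bug: WHERE can't reference COUNT(*); aggregates are computed after WHERE

Fix: GROUP BY name, then filter groups with HAVING COUNT(*) > 1

Corrected query:
SELECT name FROM employees GROUP BY name HAVING COUNT(*) > 1

Result:
name 
-----
Bob  
Frank
Liam 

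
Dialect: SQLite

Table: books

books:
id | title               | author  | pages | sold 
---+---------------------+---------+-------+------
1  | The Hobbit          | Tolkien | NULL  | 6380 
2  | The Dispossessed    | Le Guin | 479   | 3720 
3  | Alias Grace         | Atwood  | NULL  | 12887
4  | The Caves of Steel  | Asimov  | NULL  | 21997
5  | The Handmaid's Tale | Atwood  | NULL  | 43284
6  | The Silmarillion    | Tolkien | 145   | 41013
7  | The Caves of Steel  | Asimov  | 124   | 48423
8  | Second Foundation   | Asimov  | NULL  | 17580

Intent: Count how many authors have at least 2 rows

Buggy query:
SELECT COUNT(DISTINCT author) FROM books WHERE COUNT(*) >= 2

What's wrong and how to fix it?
Bug: WHERE filters individual rows, not groups, so a group-level COUNT is invalid there

Fix: Use a subquery that GROUPs and filters with HAVING, then count its rows

Corrected query:
SELECT COUNT(*) FROM (SELECT author FROM books GROUP BY author HAVING COUNT(*) >= 2)

Result:
COUNT(*)
--------
3       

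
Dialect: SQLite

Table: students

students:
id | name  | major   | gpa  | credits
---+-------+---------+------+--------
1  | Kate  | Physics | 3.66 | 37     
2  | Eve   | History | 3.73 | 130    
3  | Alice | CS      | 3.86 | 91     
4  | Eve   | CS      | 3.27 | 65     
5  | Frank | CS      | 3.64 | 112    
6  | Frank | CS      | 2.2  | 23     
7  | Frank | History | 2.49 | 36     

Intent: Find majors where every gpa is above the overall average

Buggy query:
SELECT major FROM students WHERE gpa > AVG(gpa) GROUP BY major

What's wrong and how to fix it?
Bug: WHERE evaluates per row before aggregation, so AVG() is unavailable

Fix: Compute the overall average in a scalar subquery and compare each group's MIN against it in HAVING

Corrected query:
SELECT major FROM students GROUP BY major HAVING MIN(gpa) > (SELECT AVG(gpa) FROM students)

Result:
major  
-------
Physics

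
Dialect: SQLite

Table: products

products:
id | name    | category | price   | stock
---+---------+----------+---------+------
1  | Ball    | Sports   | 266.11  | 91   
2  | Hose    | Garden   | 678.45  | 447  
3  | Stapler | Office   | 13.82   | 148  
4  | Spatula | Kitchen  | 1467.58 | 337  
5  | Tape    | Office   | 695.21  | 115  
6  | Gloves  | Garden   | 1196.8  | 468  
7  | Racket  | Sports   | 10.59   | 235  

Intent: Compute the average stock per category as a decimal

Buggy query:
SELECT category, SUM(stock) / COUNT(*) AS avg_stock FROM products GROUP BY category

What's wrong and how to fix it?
Bug: SUM(stock) and COUNT(*) are both integers; the division truncates the fractional part

Fix: Multiply by 1.0 (or CAST to REAL) to force floating-point division

Corrected query:
SELECT category, SUM(stock) * 1.0 / COUNT(*) AS avg_stock FROM products GROUP BY category

Result:
category | avg_stock
---------+----------
Garden   | 457.5    
Kitchen  | 337      
Office   | 131.5    
Sports   | 163      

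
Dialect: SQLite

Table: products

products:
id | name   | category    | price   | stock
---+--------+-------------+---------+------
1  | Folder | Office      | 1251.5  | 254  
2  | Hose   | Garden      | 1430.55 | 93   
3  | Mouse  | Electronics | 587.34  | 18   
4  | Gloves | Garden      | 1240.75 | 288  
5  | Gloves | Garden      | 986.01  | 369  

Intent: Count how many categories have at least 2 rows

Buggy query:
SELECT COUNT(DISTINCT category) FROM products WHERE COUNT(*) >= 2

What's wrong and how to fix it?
Bug: WHERE filters individual rows, not groups, so a group-level COUNT is invalid there

Fix: Group first with HAVING COUNT(*) >= 2, then COUNT the resulting groups

Corrected query:
SELECT COUNT(*) FROM (SELECT category FROM products GROUP BY category HAVING COUNT(*) >= 2)

Result:
COUNT(*)
--------
1       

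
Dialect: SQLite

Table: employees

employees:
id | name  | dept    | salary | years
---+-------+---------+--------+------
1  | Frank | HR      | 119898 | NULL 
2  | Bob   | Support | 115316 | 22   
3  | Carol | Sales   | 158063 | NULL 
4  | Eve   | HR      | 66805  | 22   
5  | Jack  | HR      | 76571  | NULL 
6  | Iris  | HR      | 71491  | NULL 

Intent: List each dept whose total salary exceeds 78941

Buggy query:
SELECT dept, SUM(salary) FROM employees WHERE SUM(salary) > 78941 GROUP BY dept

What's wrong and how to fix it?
Bug: SUM(salary) is an aggregate, but WHERE filters rows before aggregation

Fix: Use HAVING (which filters groups after aggregation) instead of WHERE

Corrected query:
SELECT dept, SUM(salary) FROM employees GROUP BY dept HAVING SUM(salary) > 78941

Result:
dept    | SUM(salary)
--------+------------
HR      | 334765     
Sales   | 158063     
Support | 115316     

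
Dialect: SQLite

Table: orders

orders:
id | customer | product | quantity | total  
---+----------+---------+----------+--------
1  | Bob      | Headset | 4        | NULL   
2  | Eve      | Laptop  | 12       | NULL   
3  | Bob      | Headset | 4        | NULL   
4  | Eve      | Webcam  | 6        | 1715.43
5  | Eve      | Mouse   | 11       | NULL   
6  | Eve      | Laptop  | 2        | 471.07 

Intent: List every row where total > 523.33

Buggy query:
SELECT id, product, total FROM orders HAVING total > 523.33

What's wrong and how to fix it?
Bug: HAVING filters the output of aggregation, but this query has no GROUP BY and no aggregate functions, so SQLite rejects it (HAVING clause on a non-aggregate query); the condition here is per row

Fix: Replace HAVING with WHERE since the condition applies to individual rows

Corrected query:
SELECT id, product, total FROM orders WHERE total > 523.33

Result:
id | product | total  
---+---------+--------
4  | Webcam  | 1715.43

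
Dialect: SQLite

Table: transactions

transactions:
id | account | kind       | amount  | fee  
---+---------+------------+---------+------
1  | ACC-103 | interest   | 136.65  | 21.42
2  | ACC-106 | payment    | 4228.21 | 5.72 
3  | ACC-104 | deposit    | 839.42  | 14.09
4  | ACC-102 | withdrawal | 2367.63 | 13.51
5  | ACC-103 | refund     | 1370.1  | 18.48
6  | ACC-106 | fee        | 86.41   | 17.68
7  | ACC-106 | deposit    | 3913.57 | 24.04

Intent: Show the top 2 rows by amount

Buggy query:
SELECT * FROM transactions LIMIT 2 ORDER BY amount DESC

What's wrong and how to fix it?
Bug: ORDER BY cannot follow LIMIT; LIMIT is the final clause

Fix: Sort with ORDER BY, then apply LIMIT

Corrected query:
SELECT * FROM transactions ORDER BY amount DESC LIMIT 2

Result:
id | account | kind    | amount  | fee  
---+---------+---------+---------+------
2  | ACC-106 | payment | 4228.21 | 5.72 
7  | ACC-106 | deposit | 3913.57 | 24.04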